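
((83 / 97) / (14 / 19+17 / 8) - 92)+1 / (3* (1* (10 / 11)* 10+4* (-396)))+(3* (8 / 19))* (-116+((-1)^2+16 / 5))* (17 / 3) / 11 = -8374751440361 / 50925370540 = -164.45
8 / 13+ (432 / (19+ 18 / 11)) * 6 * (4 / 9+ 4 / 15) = 1326968 / 14755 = 89.93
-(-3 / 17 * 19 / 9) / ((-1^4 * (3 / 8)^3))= -9728 / 1377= -7.06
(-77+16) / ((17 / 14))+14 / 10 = -4151 / 85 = -48.84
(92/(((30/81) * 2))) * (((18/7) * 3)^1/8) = 16767/140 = 119.76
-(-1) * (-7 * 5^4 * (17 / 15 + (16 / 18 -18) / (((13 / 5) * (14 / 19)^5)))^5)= 120982460000982953076025911032716036807746857 / 1310273587554368080675351041146880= 92333739419.11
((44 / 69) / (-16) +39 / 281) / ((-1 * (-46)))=7673 / 3567576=0.00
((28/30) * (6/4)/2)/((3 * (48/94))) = 329/720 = 0.46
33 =33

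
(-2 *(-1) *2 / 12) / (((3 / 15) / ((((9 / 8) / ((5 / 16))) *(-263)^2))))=415014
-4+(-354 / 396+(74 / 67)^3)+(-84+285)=3919520293 / 19850358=197.45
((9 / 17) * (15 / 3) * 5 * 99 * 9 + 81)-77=200543 / 17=11796.65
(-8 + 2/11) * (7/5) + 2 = -492/55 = -8.95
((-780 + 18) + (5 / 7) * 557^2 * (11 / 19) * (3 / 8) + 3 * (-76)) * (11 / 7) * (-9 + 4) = -2757574875 / 7448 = -370243.67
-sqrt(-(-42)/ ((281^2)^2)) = -sqrt(42)/ 78961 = -0.00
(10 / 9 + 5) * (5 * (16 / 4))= 1100 / 9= 122.22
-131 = -131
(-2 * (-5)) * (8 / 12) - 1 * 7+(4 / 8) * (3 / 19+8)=427 / 114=3.75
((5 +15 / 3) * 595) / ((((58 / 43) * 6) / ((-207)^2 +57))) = 914791675 / 29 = 31544540.52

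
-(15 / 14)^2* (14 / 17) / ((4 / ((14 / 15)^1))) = -15 / 68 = -0.22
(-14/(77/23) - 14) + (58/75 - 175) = -158737/825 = -192.41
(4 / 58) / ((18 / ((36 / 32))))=1 / 232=0.00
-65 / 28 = -2.32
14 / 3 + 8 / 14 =110 / 21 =5.24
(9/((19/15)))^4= 332150625/130321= 2548.71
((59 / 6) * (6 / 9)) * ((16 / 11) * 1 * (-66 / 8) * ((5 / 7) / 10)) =-5.62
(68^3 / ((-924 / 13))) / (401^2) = -1021904 / 37145031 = -0.03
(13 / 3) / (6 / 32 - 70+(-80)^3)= -208 / 24579351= -0.00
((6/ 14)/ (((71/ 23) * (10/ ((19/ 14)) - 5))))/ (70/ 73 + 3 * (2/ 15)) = 31901/ 739536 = 0.04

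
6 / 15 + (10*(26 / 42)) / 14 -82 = -59651 / 735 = -81.16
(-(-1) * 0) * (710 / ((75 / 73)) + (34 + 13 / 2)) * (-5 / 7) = 0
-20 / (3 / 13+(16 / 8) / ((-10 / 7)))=17.11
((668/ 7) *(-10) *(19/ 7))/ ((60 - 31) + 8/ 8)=-12692/ 147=-86.34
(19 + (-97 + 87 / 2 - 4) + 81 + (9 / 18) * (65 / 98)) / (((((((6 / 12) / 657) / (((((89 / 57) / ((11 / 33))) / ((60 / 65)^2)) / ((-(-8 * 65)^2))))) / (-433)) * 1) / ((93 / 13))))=439272896547 / 123934720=3544.39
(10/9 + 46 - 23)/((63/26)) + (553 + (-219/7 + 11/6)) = 604987/1134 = 533.50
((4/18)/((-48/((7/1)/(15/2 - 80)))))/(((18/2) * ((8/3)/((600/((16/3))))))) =35/16704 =0.00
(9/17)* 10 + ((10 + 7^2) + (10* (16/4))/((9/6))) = 4639/51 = 90.96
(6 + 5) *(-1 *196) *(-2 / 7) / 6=308 / 3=102.67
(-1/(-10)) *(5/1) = 1/2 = 0.50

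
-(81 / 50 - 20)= 919 / 50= 18.38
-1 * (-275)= 275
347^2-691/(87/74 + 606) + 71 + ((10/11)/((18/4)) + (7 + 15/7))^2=867195131979670/7192689273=120566.19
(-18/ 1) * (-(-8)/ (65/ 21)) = -46.52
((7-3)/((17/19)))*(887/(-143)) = -67412/2431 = -27.73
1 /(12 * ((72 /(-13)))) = -13 /864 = -0.02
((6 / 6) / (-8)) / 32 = -1 / 256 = -0.00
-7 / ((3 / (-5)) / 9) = 105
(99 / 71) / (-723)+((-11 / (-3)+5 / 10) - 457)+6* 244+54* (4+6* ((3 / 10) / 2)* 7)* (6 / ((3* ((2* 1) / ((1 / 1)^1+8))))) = 6016.96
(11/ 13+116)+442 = 7265/ 13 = 558.85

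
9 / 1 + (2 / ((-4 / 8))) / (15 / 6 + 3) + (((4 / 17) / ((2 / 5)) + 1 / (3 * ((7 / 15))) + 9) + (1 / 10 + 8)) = 349179 / 13090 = 26.68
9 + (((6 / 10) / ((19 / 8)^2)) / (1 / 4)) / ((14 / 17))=9.52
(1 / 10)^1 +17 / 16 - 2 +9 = 653 / 80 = 8.16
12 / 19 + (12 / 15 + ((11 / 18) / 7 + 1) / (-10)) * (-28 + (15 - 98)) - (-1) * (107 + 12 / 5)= 265739 / 7980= 33.30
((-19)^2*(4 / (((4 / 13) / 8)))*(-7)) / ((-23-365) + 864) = -9386 / 17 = -552.12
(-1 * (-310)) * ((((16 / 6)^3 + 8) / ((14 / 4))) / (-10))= -6448 / 27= -238.81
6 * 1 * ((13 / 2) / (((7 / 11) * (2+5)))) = 429 / 49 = 8.76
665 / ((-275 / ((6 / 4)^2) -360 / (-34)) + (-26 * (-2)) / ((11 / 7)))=-159885 / 18884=-8.47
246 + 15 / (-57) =4669 / 19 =245.74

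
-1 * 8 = -8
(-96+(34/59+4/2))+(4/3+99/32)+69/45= -2476961/28320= -87.46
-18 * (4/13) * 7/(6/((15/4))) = -315/13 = -24.23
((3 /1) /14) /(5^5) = 3 /43750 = 0.00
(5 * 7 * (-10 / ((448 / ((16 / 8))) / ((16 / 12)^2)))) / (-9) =0.31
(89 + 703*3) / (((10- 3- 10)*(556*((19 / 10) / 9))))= -6.24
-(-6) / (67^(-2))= 26934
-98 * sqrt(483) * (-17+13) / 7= 56 * sqrt(483)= 1230.73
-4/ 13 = -0.31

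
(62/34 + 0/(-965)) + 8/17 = 39/17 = 2.29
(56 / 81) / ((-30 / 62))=-1736 / 1215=-1.43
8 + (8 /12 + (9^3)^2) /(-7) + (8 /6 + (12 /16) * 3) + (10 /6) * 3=-6375907 /84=-75903.65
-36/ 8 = -9/ 2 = -4.50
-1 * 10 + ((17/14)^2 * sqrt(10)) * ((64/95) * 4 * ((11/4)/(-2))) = -25432 * sqrt(10)/4655 - 10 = -27.28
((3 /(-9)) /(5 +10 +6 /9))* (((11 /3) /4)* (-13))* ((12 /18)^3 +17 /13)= 6193 /15228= 0.41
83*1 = 83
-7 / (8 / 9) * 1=-63 / 8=-7.88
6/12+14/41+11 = 11.84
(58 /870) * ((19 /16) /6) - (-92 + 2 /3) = 131539 /1440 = 91.35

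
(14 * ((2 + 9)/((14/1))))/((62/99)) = 1089/62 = 17.56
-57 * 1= -57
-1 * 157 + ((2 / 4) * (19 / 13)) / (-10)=-40839 / 260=-157.07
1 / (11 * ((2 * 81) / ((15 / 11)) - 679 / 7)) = 5 / 1199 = 0.00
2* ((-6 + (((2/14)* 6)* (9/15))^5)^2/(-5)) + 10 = -58313335008596998/13792736767578125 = -4.23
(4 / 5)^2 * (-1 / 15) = -16 / 375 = -0.04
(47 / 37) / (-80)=-47 / 2960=-0.02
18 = 18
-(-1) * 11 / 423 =11 / 423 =0.03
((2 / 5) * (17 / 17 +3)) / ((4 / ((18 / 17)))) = 36 / 85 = 0.42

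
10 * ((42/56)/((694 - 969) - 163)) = -5/292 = -0.02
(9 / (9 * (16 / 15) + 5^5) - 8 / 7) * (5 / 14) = -89335 / 219422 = -0.41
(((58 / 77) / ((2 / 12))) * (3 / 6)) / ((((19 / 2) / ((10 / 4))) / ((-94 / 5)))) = -16356 / 1463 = -11.18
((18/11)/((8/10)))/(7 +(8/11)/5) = 0.29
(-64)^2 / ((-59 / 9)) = -36864 / 59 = -624.81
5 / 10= 1 / 2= 0.50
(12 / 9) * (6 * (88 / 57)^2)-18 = 3470 / 3249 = 1.07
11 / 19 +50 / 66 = 838 / 627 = 1.34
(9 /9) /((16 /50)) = 25 /8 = 3.12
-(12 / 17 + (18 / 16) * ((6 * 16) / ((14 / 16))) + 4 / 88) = -325103 / 2618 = -124.18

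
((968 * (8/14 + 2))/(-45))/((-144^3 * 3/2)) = 0.00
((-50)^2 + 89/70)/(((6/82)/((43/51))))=102893969/3570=28821.84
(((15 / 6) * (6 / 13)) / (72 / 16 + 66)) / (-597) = -0.00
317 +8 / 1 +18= 343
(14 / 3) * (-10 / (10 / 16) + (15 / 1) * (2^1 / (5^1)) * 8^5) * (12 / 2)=5504576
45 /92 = 0.49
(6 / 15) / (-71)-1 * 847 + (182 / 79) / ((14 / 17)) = -23675818 / 28045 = -844.21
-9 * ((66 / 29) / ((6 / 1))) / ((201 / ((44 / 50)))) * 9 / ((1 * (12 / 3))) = -3267 / 97150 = -0.03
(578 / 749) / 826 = 289 / 309337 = 0.00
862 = 862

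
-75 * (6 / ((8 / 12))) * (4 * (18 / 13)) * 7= -340200 / 13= -26169.23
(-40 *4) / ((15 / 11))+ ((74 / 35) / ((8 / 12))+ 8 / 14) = -113.59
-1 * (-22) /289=22 /289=0.08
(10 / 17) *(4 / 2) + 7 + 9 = 17.18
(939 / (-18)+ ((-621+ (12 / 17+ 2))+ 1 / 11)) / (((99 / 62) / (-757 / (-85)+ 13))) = -8683178182 / 944163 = -9196.69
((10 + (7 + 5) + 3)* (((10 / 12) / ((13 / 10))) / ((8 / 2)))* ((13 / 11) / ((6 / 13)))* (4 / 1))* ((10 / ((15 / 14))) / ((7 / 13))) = 211250 / 297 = 711.28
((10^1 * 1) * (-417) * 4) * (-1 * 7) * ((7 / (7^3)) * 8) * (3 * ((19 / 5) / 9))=169024 / 7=24146.29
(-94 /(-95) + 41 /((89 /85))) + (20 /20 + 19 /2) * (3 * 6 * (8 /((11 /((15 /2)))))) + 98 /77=99731921 /93005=1072.33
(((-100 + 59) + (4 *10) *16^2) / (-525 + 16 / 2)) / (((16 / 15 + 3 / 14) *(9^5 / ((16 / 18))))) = -121520 / 524177973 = -0.00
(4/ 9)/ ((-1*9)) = -4/ 81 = -0.05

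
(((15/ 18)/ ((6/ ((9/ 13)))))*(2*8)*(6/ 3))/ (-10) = -4/ 13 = -0.31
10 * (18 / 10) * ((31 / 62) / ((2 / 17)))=153 / 2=76.50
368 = 368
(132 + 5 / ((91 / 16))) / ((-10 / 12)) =-72552 / 455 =-159.45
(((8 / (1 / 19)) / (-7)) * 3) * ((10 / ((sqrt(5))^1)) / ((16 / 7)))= -57 * sqrt(5)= -127.46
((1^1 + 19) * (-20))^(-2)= 0.00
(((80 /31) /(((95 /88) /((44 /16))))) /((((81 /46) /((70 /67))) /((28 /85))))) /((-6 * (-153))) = 0.00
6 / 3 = 2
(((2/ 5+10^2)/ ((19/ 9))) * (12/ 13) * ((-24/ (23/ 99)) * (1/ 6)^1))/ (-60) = 1789128/ 142025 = 12.60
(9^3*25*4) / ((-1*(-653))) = 72900 / 653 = 111.64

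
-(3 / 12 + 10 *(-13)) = 129.75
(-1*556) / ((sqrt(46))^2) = -278 / 23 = -12.09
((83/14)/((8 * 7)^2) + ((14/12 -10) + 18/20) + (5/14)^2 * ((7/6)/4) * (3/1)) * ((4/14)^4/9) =-5149831/889426440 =-0.01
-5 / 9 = -0.56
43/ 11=3.91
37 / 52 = 0.71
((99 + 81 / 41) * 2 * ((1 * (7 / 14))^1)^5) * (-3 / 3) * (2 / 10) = -207 / 164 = -1.26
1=1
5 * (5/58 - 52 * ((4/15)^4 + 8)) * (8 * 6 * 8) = -78207934144/97875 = -799059.35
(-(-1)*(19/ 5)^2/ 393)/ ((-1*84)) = -361/ 825300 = -0.00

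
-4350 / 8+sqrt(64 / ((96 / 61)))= -2175 / 4+sqrt(366) / 3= -537.37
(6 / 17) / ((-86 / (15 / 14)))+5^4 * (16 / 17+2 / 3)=1814845 / 1806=1004.90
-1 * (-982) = 982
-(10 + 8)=-18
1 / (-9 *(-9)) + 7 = 568 / 81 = 7.01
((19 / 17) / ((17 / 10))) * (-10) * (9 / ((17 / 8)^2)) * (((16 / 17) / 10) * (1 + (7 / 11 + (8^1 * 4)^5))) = -646306710220800 / 15618427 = -41381037.30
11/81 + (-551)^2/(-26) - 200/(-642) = -11676.51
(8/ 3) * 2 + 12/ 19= 340/ 57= 5.96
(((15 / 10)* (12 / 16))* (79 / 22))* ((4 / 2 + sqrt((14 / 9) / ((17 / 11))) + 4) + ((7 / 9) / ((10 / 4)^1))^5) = 237* sqrt(2618) / 2992 + 43754409673 / 1804275000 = 28.30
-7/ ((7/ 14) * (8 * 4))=-7/ 16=-0.44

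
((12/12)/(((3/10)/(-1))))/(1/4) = -40/3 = -13.33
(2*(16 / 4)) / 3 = 2.67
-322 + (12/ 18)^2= -2894/ 9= -321.56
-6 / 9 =-2 / 3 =-0.67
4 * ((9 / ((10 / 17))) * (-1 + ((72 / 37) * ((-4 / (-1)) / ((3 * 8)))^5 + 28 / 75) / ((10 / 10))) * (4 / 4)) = -1063843 / 27750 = -38.34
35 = 35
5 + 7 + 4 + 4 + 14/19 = 394/19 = 20.74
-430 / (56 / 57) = -12255 / 28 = -437.68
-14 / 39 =-0.36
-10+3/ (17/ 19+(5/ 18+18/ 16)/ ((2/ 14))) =-142466/ 14657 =-9.72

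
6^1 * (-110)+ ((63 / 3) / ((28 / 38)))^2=609 / 4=152.25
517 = 517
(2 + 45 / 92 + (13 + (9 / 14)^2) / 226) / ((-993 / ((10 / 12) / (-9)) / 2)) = 4327355 / 9105087096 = 0.00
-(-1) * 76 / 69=76 / 69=1.10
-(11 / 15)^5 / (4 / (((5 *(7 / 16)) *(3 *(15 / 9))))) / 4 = -1127357 / 7776000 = -0.14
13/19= 0.68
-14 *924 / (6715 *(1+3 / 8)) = -9408 / 6715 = -1.40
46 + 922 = 968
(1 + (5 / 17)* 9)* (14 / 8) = 217 / 34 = 6.38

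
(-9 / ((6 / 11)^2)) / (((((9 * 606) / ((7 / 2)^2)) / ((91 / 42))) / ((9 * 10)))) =-385385 / 29088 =-13.25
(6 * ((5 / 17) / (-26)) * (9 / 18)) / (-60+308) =-15 / 109616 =-0.00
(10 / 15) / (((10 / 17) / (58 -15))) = 48.73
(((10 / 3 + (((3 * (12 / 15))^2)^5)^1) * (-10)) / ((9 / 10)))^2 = 552642066789927042593344 / 111236572265625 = 4968168791.38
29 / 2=14.50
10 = 10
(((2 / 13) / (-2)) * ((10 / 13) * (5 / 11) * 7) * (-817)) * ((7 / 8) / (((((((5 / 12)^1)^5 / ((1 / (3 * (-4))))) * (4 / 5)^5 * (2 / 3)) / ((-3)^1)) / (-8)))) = -729601425 / 7436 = -98117.46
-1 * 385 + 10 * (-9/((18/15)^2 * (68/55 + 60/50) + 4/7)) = -7992215/19634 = -407.06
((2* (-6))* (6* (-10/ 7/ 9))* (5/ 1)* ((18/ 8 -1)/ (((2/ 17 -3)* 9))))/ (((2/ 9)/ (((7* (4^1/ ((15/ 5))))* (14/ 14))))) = -17000/ 147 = -115.65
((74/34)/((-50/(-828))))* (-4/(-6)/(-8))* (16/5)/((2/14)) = -142968/2125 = -67.28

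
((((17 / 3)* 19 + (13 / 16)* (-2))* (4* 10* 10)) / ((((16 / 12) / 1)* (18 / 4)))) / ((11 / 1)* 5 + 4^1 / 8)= 127250 / 999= 127.38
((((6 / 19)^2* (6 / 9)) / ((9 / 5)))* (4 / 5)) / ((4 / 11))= 88 / 1083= 0.08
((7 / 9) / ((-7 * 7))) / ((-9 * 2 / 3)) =1 / 378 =0.00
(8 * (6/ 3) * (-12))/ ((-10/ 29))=2784/ 5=556.80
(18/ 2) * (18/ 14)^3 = 6561/ 343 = 19.13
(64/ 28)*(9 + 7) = 256/ 7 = 36.57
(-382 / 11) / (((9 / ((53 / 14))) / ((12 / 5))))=-40492 / 1155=-35.06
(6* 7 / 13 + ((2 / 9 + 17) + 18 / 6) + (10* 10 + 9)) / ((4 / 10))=77485 / 234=331.13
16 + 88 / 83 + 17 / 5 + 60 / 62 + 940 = 12368771 / 12865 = 961.43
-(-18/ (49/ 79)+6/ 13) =18192/ 637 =28.56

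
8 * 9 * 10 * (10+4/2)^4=14929920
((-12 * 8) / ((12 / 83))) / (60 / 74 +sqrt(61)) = 737040 / 82609 - 909016 * sqrt(61) / 82609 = -77.02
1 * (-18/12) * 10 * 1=-15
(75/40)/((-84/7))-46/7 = -1507/224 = -6.73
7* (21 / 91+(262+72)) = 2339.62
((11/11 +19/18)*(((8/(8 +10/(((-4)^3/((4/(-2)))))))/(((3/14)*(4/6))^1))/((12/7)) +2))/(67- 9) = 6253/29754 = 0.21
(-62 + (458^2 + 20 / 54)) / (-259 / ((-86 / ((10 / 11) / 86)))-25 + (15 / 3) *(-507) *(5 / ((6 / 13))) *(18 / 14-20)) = 403055400286 / 987764994495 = 0.41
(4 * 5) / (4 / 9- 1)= -36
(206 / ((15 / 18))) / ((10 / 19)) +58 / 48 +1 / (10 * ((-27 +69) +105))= 13844137 / 29400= 470.89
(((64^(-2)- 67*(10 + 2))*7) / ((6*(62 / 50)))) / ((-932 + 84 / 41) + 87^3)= -4725717605 / 4108002975744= -0.00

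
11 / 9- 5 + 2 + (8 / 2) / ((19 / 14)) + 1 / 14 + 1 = 5365 / 2394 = 2.24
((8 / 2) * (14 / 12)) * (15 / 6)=35 / 3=11.67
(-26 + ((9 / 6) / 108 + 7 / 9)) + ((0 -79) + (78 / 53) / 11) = -1456211 / 13992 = -104.07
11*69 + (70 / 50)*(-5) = 752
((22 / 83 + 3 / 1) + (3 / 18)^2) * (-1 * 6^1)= -9839 / 498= -19.76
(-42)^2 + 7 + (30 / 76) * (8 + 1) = 67433 / 38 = 1774.55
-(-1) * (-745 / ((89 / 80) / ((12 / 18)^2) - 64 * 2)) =238400 / 40159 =5.94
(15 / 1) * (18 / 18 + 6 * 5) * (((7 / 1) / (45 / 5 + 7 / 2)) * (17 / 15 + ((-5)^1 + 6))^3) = 14221312 / 5625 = 2528.23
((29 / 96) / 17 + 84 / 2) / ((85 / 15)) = 68573 / 9248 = 7.41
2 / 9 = 0.22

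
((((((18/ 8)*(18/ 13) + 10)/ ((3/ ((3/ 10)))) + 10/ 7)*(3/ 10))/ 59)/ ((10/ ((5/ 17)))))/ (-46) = -0.00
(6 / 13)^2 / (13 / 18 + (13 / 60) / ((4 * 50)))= 0.29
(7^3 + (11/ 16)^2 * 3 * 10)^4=4369048748491295521/ 268435456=16275974916.26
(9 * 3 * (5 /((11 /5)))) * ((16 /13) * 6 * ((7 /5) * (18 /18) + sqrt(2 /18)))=8640 /11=785.45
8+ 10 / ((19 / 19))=18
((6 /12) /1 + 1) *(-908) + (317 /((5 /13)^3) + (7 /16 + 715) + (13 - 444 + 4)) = 8996059 /2000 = 4498.03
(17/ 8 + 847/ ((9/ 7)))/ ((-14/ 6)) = -47585/ 168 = -283.24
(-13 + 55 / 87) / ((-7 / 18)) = 6456 / 203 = 31.80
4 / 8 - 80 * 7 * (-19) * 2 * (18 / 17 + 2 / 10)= 910801 / 34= 26788.26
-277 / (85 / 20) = -1108 / 17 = -65.18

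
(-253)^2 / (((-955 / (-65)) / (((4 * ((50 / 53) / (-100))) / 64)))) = -832117 / 323936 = -2.57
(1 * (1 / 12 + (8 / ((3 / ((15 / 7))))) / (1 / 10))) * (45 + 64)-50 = 6187.65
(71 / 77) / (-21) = -71 / 1617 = -0.04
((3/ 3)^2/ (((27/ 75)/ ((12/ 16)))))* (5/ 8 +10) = 2125/ 96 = 22.14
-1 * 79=-79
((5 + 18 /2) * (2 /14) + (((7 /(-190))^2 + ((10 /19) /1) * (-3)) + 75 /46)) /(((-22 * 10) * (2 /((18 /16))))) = -15340293 /2922656000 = -0.01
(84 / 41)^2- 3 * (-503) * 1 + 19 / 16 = 40730899 / 26896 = 1514.39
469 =469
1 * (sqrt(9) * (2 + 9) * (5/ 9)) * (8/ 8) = 55/ 3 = 18.33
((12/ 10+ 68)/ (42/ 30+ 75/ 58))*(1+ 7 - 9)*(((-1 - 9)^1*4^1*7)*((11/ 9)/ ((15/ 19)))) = 21352352/ 1917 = 11138.42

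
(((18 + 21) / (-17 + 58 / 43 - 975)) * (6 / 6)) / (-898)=1677 / 38253004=0.00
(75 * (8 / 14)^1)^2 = 90000 / 49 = 1836.73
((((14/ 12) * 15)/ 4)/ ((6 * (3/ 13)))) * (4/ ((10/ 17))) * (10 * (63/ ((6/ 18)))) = 162435/ 4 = 40608.75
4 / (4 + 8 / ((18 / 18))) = 1 / 3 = 0.33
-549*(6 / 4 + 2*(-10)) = 20313 / 2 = 10156.50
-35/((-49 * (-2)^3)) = -5/56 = -0.09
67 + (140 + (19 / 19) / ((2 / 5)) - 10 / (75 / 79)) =5969 / 30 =198.97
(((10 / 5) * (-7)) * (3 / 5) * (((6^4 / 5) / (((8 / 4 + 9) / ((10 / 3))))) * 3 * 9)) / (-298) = 489888 / 8195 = 59.78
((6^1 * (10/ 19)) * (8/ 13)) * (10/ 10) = 480/ 247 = 1.94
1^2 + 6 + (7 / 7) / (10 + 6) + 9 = 257 / 16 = 16.06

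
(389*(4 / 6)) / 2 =129.67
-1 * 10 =-10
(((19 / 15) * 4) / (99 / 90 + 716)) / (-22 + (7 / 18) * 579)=304 / 8741449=0.00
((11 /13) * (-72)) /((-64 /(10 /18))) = 55 /104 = 0.53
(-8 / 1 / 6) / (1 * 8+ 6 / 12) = -8 / 51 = -0.16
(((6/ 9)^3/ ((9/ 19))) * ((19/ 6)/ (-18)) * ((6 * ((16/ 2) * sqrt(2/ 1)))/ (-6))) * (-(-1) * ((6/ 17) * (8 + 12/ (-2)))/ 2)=11552 * sqrt(2)/ 37179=0.44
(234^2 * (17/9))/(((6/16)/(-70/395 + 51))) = 1107369120/79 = 14017330.63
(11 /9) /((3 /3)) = 11 /9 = 1.22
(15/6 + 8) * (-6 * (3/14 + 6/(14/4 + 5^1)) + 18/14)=-756/17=-44.47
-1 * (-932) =932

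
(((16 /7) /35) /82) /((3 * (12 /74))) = 148 /90405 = 0.00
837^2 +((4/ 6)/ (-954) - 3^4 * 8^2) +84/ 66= 10946075308/ 15741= 695386.27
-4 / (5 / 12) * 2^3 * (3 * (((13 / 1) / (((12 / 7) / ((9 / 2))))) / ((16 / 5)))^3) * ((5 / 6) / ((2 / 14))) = -53409344625 / 32768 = -1629923.85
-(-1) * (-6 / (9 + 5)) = -3 / 7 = -0.43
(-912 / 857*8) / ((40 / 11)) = -10032 / 4285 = -2.34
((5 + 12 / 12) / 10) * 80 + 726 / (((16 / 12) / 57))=62169 / 2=31084.50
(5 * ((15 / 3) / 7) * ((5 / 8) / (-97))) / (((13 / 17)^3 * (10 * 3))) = -122825 / 71604624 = -0.00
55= 55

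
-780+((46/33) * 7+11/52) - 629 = -2400737/1716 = -1399.03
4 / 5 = 0.80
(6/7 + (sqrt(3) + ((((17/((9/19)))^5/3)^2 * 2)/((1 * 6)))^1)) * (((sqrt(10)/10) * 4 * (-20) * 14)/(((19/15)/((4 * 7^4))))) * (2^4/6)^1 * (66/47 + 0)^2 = -257395381700578680991318575862835200 * sqrt(10)/439031484283113-187420907520 * sqrt(30)/41971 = -1853980168896902357199.60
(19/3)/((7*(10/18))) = 57/35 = 1.63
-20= -20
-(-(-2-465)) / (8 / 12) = -1401 / 2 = -700.50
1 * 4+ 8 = 12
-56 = -56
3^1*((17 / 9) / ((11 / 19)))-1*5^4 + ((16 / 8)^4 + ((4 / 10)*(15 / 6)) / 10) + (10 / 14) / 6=-691837 / 1155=-598.99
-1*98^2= -9604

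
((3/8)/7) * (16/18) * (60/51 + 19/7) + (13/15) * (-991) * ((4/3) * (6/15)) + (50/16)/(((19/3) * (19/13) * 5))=-457.81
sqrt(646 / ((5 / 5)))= sqrt(646)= 25.42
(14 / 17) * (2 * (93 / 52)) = 651 / 221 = 2.95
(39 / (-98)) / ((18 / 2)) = -13 / 294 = -0.04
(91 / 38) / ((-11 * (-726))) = 91 / 303468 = 0.00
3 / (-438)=-1 / 146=-0.01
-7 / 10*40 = -28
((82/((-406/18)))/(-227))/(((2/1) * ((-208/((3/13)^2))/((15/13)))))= -49815/21057911056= -0.00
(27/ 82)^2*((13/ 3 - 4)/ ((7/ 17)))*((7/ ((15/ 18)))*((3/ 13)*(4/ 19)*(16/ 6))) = 198288/ 2076035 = 0.10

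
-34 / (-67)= 34 / 67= 0.51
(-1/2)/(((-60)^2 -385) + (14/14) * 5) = -1/6440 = -0.00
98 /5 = 19.60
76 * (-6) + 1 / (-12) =-456.08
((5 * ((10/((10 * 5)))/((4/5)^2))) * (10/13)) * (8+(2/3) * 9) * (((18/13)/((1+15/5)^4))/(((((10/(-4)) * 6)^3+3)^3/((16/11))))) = -875/253425059137536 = -0.00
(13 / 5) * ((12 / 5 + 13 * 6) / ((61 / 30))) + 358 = 140546 / 305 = 460.81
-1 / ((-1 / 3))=3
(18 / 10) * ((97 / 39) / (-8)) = -291 / 520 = -0.56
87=87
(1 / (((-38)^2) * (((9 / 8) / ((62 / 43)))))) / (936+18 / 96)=0.00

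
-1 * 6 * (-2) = 12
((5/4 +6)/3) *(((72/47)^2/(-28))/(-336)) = 261/432964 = 0.00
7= 7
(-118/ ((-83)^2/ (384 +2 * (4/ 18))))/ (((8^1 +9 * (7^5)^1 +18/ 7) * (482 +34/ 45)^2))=-16076025/ 86067042959168414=-0.00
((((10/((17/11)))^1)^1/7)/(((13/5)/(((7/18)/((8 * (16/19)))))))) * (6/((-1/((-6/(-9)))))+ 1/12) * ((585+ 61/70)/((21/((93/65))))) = -12488382643/3892202496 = -3.21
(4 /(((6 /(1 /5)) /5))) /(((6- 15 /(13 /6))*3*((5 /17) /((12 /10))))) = -221 /225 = -0.98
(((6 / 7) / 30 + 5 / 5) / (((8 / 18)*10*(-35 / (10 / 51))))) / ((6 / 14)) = -9 / 2975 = -0.00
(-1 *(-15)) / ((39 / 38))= 190 / 13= 14.62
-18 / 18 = -1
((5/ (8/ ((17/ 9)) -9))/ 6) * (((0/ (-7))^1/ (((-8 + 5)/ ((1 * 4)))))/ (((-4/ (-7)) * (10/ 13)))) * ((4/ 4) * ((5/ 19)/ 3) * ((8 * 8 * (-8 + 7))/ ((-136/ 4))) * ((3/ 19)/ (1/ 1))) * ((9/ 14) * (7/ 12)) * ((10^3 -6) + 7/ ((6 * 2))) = 0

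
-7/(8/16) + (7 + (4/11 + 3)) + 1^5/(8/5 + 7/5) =-109/33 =-3.30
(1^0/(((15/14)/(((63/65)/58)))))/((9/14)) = 686/28275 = 0.02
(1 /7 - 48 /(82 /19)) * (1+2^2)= -15755 /287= -54.90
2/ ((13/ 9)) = 18/ 13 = 1.38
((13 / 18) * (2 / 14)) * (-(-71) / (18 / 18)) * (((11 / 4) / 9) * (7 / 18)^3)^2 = 1877056181 / 793437161472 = 0.00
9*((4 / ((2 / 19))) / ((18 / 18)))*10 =3420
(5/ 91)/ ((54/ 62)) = 155/ 2457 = 0.06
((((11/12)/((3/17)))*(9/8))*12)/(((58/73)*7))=40953/3248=12.61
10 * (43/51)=430/51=8.43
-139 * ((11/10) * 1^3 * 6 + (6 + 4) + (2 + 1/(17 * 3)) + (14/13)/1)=-9075866/3315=-2737.82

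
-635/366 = -1.73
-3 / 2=-1.50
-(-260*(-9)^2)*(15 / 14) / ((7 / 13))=2053350 / 49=41905.10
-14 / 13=-1.08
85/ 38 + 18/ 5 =1109/ 190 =5.84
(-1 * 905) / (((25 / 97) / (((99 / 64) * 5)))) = -1738143 / 64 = -27158.48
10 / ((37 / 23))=230 / 37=6.22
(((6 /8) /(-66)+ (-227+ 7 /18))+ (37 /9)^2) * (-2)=1494893 /3564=419.44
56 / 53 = 1.06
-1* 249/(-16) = 249/16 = 15.56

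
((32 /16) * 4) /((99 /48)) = 3.88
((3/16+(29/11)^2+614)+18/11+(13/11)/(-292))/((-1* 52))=-88014871/7349056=-11.98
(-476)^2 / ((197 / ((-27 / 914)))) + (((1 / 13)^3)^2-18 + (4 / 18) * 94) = -121578774447809 / 3910975087149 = -31.09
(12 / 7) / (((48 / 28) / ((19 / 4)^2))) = 361 / 16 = 22.56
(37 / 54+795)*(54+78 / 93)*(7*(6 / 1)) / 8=127826825 / 558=229080.33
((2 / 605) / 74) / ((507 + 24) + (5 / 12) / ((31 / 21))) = 124 / 1474701415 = 0.00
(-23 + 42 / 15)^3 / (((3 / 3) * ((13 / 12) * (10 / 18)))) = -13695.08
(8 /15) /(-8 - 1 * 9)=-8 /255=-0.03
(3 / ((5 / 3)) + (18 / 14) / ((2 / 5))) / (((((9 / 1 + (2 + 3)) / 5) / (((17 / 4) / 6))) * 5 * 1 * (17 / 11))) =0.16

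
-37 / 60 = -0.62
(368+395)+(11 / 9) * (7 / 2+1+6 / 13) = 59987 / 78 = 769.06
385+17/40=15417/40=385.42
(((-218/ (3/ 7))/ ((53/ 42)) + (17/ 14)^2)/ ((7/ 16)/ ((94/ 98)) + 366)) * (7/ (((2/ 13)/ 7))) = -5098216994/ 14605475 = -349.06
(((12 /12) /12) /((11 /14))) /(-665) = -1 /6270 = -0.00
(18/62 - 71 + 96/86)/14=-46384/9331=-4.97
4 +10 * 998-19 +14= 9979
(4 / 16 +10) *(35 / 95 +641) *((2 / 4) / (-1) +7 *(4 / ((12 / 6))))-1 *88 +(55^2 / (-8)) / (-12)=161775787 / 1824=88692.87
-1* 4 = -4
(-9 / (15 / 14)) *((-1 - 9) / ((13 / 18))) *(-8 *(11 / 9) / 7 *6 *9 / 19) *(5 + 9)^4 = -4381267968 / 247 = -17737927.00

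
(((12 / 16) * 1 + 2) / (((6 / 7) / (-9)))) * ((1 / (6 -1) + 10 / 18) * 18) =-3927 / 10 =-392.70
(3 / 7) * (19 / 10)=57 / 70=0.81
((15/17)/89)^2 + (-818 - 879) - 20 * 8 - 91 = -4459300987/2289169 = -1948.00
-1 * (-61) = 61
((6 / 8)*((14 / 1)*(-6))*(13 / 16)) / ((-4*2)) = 819 / 128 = 6.40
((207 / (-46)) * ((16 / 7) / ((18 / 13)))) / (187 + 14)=-52 / 1407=-0.04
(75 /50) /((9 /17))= 17 /6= 2.83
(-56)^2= 3136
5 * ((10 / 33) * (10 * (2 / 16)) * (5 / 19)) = 0.50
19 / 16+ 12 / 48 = 23 / 16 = 1.44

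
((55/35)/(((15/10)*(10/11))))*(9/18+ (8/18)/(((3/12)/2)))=8833/1890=4.67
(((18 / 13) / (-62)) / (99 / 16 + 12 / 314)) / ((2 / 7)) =-26376 / 2100839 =-0.01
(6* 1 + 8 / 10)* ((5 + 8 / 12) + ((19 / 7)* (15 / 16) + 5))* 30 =75463 / 28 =2695.11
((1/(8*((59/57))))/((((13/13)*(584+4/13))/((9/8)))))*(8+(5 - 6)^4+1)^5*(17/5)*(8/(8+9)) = 463125/12449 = 37.20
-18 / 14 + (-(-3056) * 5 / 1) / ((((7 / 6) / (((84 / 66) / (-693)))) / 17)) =-148901 / 363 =-410.20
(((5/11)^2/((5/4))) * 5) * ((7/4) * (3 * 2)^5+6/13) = 11246.66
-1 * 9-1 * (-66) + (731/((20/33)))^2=581941929/400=1454854.82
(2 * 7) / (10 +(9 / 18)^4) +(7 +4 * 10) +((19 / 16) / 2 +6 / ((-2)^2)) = 37157 / 736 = 50.49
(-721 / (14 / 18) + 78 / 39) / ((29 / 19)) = -17575 / 29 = -606.03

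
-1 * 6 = -6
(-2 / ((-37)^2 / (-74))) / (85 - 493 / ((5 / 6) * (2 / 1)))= -10 / 19499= -0.00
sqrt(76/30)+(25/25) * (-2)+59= sqrt(570)/15+57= 58.59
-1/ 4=-0.25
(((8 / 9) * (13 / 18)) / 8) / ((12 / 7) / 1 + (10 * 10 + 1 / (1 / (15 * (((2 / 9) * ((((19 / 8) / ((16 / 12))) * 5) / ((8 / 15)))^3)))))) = 381681664 / 74315028347451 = 0.00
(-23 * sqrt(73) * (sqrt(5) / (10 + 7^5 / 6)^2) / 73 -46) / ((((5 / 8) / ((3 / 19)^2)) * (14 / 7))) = -1656 / 1805 -29808 * sqrt(365) / 37486574461085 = -0.92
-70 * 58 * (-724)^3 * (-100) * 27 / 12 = -346676377824000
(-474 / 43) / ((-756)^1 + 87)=158 / 9589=0.02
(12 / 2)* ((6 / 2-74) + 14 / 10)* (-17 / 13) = 35496 / 65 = 546.09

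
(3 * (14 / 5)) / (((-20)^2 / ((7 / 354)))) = 49 / 118000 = 0.00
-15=-15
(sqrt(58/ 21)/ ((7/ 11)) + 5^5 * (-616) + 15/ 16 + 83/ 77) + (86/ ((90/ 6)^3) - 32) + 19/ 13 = -104055490406999/ 54054000 + 11 * sqrt(1218)/ 147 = -1925025.89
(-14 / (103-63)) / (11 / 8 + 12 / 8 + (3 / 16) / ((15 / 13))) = -28 / 243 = -0.12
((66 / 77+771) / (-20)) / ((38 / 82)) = -221523 / 2660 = -83.28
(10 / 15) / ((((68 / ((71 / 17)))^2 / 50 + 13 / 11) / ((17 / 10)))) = 4713335 / 26964519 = 0.17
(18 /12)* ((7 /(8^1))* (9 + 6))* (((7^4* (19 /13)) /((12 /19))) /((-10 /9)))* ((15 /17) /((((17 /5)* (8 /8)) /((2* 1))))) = -12286337175 /240448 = -51097.69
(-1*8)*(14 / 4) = -28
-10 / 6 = -5 / 3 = -1.67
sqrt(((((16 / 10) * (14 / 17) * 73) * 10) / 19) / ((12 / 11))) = 2 * sqrt(10893498) / 969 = 6.81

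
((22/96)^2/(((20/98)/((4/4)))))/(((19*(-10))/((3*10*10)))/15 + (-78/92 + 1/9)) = -681835/2063872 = -0.33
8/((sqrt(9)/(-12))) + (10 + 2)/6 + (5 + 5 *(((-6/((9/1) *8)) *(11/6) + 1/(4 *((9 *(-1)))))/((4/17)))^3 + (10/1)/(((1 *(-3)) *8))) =-661119385/23887872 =-27.68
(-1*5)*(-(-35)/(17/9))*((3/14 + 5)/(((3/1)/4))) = -10950/17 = -644.12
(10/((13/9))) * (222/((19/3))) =59940/247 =242.67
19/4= 4.75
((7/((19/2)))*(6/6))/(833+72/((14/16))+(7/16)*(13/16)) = 0.00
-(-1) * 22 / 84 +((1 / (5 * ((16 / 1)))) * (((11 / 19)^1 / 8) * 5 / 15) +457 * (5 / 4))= 48647119 / 85120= 571.51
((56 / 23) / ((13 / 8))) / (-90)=-224 / 13455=-0.02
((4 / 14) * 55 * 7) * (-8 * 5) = -4400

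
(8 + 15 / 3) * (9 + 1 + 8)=234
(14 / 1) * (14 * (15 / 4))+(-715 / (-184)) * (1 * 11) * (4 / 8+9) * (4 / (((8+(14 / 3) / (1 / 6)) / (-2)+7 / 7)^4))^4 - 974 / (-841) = 692911382341901505414076227 / 941253434451024237027983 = 736.16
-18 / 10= -9 / 5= -1.80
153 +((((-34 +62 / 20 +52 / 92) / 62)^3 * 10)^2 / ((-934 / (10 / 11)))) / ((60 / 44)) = 18023699574379642609524650111 / 117802711914917107205760000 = 153.00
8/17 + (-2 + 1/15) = -373/255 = -1.46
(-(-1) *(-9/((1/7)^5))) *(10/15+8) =-1310946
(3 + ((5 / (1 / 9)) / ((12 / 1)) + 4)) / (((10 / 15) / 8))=129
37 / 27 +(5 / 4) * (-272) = -9143 / 27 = -338.63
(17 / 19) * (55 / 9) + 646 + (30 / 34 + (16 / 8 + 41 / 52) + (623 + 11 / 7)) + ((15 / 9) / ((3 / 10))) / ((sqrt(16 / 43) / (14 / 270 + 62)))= 41885 * sqrt(43) / 486 + 1354122661 / 1058148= 1844.85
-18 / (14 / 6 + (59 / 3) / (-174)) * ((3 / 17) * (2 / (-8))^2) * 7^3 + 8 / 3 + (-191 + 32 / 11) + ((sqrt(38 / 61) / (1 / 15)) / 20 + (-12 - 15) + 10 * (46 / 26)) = -7620899389 / 33810348 + 3 * sqrt(2318) / 244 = -224.81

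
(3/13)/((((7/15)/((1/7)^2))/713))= 32085/4459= 7.20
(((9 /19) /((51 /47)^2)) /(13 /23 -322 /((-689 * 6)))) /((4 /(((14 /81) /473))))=245042161 /4288037804028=0.00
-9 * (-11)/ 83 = 1.19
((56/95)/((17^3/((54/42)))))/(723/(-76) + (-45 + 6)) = -96/30190385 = -0.00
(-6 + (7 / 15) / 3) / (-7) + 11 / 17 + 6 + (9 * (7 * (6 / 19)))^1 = 2785444 / 101745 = 27.38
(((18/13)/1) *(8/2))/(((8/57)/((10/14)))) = 2565/91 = 28.19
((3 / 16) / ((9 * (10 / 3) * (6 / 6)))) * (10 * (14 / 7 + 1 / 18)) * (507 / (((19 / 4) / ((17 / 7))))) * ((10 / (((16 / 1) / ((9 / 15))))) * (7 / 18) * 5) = 531505 / 21888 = 24.28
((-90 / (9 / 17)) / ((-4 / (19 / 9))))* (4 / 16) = 1615 / 72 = 22.43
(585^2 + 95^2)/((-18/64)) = -11240000/9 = -1248888.89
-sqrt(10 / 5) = -sqrt(2) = -1.41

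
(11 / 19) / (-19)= -11 / 361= -0.03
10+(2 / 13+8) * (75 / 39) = 4340 / 169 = 25.68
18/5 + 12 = 78/5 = 15.60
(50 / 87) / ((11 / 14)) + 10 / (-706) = 242315 / 337821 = 0.72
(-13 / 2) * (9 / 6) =-39 / 4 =-9.75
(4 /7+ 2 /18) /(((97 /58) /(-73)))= -182062 /6111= -29.79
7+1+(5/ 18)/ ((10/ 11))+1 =335/ 36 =9.31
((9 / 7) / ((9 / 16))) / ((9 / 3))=16 / 21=0.76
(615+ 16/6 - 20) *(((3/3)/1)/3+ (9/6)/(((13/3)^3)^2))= 17320700947/86882562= 199.36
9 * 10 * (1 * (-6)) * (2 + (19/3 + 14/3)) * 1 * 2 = -14040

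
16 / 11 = 1.45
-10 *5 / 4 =-25 / 2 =-12.50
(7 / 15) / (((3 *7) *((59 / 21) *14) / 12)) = 2 / 295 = 0.01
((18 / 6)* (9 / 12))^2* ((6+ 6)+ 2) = 567 / 8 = 70.88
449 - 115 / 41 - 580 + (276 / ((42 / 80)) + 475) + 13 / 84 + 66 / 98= 20919419 / 24108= 867.74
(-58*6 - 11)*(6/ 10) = -215.40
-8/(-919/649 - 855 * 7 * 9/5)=1298/1748149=0.00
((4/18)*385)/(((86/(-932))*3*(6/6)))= -358820/1161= -309.06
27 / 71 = 0.38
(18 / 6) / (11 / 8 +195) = 24 / 1571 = 0.02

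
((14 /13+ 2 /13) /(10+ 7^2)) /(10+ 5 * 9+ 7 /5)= 0.00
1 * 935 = 935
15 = 15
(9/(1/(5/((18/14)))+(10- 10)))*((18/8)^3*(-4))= -25515/16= -1594.69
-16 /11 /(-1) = 16 /11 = 1.45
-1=-1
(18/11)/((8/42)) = 189/22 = 8.59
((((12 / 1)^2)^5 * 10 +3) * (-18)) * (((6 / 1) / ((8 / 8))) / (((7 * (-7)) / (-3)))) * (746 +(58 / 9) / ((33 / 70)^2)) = -18812342865490793112 / 5929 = -3172936897535974.55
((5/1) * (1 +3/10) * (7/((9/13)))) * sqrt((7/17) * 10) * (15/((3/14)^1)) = 41405 * sqrt(1190)/153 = 9335.44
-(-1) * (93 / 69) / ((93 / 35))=35 / 69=0.51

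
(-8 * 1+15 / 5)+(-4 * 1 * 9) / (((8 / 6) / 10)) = -275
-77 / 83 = -0.93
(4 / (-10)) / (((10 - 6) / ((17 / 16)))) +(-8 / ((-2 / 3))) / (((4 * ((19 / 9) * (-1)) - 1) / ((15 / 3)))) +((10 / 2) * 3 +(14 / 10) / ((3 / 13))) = 119197 / 8160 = 14.61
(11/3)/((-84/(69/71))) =-253/5964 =-0.04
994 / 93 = 10.69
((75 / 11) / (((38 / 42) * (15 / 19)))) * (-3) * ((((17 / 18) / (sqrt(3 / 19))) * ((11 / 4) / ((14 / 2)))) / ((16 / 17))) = -28.41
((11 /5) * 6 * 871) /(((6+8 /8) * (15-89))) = -28743 /1295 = -22.20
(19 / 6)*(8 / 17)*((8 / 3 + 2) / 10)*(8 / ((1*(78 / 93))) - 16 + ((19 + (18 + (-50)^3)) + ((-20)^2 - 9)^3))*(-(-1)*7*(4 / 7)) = 36671091968 / 221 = 165932542.84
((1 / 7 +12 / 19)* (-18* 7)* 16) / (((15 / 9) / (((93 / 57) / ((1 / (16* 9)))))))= -397260288 / 1805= -220088.80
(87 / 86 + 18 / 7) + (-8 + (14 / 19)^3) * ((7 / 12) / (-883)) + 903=3305430277827 / 3646011194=906.59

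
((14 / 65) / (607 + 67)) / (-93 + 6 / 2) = -7 / 1971450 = -0.00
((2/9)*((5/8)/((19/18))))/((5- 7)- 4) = -0.02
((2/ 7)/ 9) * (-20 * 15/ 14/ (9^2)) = -0.01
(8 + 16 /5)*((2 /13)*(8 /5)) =896 /325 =2.76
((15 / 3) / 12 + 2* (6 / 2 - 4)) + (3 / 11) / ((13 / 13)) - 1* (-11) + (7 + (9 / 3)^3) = 5767 / 132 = 43.69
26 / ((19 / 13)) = 338 / 19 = 17.79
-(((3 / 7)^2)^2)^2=-6561 / 5764801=-0.00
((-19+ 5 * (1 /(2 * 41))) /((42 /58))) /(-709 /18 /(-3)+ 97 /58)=-11754657 /6652660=-1.77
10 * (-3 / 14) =-15 / 7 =-2.14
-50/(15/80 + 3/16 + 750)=-400/6003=-0.07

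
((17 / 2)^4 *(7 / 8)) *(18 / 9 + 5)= 4092529 / 128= 31972.88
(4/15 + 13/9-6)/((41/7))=-1351/1845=-0.73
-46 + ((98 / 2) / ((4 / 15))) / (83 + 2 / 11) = -10685 / 244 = -43.79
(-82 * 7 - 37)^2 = 373321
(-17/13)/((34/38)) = -19/13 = -1.46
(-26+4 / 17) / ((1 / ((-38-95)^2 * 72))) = -557840304 / 17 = -32814135.53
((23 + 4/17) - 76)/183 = -299/1037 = -0.29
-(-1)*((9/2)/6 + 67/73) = 487/292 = 1.67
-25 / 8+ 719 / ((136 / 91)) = 16251 / 34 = 477.97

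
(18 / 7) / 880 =9 / 3080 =0.00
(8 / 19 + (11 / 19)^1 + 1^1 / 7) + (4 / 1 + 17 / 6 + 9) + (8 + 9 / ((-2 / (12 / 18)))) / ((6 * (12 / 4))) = 1087 / 63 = 17.25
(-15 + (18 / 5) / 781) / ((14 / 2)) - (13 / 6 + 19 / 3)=-581809 / 54670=-10.64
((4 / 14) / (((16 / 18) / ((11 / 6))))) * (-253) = -149.09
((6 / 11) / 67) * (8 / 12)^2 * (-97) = -776 / 2211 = -0.35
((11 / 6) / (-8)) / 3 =-11 / 144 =-0.08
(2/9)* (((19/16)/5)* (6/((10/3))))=19/200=0.10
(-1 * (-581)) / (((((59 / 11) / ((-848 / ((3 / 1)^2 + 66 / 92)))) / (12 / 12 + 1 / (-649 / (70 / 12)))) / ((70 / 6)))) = -1530532808560 / 14004063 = -109292.05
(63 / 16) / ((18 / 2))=7 / 16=0.44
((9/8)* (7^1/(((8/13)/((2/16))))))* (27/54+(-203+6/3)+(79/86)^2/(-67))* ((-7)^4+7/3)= -97787034955155/126856192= -770849.52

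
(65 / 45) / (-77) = -13 / 693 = -0.02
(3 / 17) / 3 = 1 / 17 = 0.06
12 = 12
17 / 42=0.40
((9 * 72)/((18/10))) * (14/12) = 420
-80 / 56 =-10 / 7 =-1.43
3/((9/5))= 5/3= 1.67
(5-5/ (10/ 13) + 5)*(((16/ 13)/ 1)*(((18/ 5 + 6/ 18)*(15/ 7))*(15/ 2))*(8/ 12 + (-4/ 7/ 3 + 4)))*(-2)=-221840/ 91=-2437.80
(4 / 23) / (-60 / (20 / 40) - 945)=-4 / 24495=-0.00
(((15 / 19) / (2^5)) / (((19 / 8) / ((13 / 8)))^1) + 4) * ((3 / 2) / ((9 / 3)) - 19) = -1716911 / 23104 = -74.31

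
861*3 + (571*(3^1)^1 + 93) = 4389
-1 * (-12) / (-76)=-3 / 19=-0.16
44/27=1.63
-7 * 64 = -448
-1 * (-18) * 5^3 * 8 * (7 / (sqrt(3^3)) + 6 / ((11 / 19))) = 14000 * sqrt(3) + 2052000 / 11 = 210794.17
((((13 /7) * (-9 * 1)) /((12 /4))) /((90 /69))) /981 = -299 /68670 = -0.00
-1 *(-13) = 13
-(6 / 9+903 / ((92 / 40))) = -27136 / 69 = -393.28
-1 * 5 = -5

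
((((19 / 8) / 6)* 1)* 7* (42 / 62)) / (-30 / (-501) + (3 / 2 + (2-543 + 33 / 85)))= -695555 / 199753336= -0.00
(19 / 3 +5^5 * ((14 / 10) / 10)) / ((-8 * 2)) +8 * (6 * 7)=29593 / 96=308.26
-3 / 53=-0.06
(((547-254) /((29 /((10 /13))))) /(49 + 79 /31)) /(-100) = -9083 /6024460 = -0.00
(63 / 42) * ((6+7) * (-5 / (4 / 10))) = -975 / 4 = -243.75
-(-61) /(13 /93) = 5673 /13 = 436.38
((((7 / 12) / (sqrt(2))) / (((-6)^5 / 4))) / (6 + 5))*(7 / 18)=-49*sqrt(2) / 9237888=-0.00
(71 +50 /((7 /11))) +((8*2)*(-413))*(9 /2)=-207105 /7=-29586.43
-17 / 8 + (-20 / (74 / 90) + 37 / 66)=-252881 / 9768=-25.89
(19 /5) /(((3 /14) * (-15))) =-266 /225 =-1.18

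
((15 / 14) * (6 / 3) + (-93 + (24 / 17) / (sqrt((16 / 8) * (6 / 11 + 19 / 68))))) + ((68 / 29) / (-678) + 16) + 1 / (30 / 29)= -50851589 / 688170 + 24 * sqrt(230758) / 10489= -72.79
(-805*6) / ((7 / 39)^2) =-1049490 / 7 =-149927.14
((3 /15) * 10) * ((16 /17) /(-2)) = -16 /17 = -0.94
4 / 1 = 4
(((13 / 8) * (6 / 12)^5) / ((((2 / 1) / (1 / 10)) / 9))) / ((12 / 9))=351 / 20480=0.02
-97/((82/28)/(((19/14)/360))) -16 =-238003/14760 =-16.12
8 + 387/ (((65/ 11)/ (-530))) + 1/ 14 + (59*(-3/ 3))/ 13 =-6316745/ 182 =-34707.39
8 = 8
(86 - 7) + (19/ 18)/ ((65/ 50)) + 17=11327/ 117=96.81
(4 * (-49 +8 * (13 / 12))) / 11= -44 / 3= -14.67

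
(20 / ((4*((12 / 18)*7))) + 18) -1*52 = -32.93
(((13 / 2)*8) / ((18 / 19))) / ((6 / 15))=137.22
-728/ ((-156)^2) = -7/ 234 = -0.03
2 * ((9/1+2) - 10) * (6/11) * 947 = 11364/11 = 1033.09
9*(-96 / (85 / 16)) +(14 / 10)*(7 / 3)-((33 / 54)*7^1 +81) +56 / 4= -352889 / 1530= -230.65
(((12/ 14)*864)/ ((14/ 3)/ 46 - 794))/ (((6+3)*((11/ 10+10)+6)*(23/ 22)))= -42240/ 7285607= -0.01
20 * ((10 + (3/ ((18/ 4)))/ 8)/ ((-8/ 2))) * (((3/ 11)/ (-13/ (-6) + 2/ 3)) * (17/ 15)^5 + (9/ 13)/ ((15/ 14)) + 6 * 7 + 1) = -5816686381/ 2632500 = -2209.57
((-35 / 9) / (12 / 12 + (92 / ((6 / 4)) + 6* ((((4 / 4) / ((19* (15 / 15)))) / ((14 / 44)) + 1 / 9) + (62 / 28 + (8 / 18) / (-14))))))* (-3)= 665 / 4394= 0.15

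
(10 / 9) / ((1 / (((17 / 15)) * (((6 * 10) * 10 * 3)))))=2266.67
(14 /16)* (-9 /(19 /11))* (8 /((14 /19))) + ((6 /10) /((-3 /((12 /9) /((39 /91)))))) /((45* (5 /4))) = -1002599 /20250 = -49.51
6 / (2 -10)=-3 / 4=-0.75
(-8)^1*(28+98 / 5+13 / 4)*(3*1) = -6102 / 5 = -1220.40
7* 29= 203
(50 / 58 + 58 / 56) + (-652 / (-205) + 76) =13496289 / 166460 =81.08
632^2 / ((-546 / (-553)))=15777248 / 39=404544.82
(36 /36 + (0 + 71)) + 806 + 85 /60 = 10553 /12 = 879.42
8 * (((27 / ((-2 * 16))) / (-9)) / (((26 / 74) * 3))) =37 / 52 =0.71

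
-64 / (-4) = 16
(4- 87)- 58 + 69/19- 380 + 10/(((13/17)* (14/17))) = -867075/1729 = -501.49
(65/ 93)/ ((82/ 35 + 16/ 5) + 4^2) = 175/ 5394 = 0.03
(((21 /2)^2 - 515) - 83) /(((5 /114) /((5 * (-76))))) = 4225866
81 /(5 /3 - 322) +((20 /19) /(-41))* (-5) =-93197 /748619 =-0.12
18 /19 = 0.95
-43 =-43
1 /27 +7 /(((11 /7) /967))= 1279352 /297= 4307.58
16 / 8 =2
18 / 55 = 0.33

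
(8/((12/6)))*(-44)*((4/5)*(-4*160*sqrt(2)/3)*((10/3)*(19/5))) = 3424256*sqrt(2)/9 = 538069.92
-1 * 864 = -864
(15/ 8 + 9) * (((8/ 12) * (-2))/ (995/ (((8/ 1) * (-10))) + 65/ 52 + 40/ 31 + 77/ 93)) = 21576/ 13495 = 1.60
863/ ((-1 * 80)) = -863/ 80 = -10.79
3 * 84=252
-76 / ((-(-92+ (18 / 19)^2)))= -6859 / 8222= -0.83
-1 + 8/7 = 1/7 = 0.14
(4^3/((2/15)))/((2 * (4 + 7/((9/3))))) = 720/19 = 37.89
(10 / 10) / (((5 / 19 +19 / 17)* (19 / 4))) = 34 / 223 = 0.15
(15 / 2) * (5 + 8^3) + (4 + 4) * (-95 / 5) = 7451 / 2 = 3725.50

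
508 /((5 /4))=2032 /5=406.40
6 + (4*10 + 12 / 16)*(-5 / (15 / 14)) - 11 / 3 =-1127 / 6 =-187.83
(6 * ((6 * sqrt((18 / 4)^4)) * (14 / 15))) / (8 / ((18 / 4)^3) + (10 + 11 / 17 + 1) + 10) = 3011499 / 96200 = 31.30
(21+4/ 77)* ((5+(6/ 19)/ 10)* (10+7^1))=13172246/ 7315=1800.72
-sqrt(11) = -3.32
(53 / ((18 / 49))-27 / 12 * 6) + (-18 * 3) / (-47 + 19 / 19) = 27314 / 207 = 131.95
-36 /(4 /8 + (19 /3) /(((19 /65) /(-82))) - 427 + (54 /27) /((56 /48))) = 1512 /92461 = 0.02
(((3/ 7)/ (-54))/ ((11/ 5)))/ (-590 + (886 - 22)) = -5/ 379764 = -0.00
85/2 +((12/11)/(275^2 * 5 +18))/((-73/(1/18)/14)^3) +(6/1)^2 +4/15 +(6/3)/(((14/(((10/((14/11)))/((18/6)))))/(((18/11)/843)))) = 4264542782986883237707/54140966509602904470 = 78.77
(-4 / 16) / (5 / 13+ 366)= -13 / 19052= -0.00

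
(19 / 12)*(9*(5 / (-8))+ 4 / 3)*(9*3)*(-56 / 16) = 41097 / 64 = 642.14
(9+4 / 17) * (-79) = -12403 / 17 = -729.59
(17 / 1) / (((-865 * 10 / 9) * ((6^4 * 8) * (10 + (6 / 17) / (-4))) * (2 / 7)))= -2023 / 3358137600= -0.00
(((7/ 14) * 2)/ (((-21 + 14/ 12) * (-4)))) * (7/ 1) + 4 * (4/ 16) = 37/ 34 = 1.09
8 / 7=1.14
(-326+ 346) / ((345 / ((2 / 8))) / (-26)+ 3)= -0.40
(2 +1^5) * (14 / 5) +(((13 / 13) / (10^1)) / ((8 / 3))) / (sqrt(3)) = sqrt(3) / 80 +42 / 5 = 8.42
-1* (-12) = 12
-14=-14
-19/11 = -1.73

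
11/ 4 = 2.75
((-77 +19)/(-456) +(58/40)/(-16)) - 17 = -309413/18240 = -16.96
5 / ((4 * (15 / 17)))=17 / 12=1.42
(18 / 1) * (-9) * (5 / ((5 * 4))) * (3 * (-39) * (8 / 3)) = 12636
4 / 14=2 / 7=0.29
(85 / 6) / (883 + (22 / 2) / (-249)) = 7055 / 439712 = 0.02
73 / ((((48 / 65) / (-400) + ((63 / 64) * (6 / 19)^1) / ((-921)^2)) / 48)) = -108761838016000 / 57292017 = -1898376.84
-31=-31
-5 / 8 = -0.62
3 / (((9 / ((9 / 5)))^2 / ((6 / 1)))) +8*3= 618 / 25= 24.72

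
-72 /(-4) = 18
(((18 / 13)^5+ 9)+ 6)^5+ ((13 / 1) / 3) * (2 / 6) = 207794938822746444064317076915975396 / 63507690133801349994276657237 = 3271964.99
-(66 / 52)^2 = -1.61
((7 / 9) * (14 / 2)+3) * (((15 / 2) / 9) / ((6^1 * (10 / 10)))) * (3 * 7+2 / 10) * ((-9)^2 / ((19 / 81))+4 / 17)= 11830978 / 1377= 8591.85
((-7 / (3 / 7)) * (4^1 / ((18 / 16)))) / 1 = -58.07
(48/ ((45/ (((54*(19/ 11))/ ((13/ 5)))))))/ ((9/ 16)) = 9728/ 143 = 68.03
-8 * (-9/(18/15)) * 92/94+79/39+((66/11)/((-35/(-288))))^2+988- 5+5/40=62537996401/17963400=3481.41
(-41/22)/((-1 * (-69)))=-41/1518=-0.03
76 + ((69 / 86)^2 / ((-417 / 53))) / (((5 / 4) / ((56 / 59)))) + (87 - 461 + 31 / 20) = -17984823157 / 60654596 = -296.51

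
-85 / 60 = -17 / 12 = -1.42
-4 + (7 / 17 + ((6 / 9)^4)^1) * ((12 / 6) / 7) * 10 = -21776 / 9639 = -2.26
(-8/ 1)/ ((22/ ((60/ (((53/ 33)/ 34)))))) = -24480/ 53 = -461.89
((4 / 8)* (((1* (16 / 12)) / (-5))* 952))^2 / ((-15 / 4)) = -14500864 / 3375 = -4296.55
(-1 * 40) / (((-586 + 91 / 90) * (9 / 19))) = 400 / 2771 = 0.14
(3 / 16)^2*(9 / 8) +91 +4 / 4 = 188497 / 2048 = 92.04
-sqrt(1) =-1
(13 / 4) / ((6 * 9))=0.06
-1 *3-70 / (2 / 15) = -528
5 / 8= 0.62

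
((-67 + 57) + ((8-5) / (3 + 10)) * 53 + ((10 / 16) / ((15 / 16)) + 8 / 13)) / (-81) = -137 / 3159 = -0.04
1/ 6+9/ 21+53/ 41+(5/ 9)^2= 102127/ 46494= 2.20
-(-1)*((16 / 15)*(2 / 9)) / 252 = 8 / 8505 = 0.00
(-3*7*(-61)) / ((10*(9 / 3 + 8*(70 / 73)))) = 93513 / 7790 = 12.00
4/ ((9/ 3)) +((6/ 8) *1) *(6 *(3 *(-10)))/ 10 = -73/ 6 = -12.17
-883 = -883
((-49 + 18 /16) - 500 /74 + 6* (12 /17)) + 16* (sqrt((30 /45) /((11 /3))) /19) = -253595 /5032 + 16* sqrt(22) /209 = -50.04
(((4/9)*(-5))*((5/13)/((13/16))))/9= -0.12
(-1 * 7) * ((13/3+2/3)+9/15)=-196/5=-39.20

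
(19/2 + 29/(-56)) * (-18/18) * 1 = -503/56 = -8.98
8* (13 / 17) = 104 / 17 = 6.12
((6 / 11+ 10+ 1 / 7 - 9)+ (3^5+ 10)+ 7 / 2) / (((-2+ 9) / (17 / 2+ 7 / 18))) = 1590440 / 4851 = 327.86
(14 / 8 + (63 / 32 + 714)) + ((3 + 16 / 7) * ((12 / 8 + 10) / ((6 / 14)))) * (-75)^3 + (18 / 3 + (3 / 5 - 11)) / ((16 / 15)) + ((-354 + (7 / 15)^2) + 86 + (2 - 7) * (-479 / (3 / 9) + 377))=-430777380157 / 7200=-59830191.69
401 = 401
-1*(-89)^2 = -7921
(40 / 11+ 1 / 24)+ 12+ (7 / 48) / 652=1799111 / 114752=15.68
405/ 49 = 8.27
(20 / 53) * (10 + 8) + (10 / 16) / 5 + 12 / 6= 3781 / 424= 8.92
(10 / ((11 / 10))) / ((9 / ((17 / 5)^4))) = 334084 / 2475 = 134.98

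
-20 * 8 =-160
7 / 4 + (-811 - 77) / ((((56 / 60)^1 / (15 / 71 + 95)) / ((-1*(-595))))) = -15307343503 / 284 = -53899096.84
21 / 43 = 0.49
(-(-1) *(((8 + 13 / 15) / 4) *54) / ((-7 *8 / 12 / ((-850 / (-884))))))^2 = 6579225 / 10816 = 608.29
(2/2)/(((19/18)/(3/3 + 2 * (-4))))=-126/19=-6.63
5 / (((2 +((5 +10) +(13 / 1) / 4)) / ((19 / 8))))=95 / 162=0.59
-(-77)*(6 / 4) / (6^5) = 77 / 5184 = 0.01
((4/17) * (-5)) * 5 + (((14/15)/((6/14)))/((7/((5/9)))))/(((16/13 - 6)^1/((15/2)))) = -175135/28458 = -6.15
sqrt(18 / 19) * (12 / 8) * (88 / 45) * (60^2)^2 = 114048000 * sqrt(38) / 19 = 37002057.27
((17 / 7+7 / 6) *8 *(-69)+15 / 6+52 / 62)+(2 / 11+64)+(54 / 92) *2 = -210367125 / 109802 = -1915.88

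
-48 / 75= -16 / 25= -0.64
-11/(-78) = 11/78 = 0.14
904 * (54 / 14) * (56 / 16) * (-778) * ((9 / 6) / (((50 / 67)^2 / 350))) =-223764251382 / 25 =-8950570055.28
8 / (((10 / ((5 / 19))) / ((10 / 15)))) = 8 / 57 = 0.14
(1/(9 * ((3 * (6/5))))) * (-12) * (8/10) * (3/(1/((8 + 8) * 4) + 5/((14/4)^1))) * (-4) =14336/5823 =2.46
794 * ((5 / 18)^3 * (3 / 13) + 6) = 4767.93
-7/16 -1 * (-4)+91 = 94.56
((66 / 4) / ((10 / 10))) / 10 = 33 / 20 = 1.65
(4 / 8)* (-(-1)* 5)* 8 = 20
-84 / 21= -4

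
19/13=1.46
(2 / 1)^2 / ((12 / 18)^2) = 9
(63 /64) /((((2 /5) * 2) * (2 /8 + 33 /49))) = 15435 /11584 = 1.33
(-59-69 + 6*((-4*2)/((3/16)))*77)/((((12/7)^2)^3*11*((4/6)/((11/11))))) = -18235595/171072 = -106.60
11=11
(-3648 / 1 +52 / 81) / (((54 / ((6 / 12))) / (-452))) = 33384268 / 2187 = 15264.87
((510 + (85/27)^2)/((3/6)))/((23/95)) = 4294.92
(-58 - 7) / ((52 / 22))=-55 / 2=-27.50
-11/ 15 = -0.73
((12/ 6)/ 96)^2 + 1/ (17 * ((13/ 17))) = 2317/ 29952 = 0.08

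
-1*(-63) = 63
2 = 2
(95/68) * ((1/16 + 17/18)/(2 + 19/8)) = 2755/8568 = 0.32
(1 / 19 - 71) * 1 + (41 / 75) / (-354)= -35790179 / 504450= -70.95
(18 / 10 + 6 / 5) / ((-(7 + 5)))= -1 / 4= -0.25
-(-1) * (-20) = -20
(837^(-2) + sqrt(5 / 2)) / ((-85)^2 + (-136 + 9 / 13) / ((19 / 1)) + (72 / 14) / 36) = 1729 / 8743072396671 + 1729*sqrt(10) / 24959918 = 0.00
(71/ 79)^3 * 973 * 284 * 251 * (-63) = -3172044150.98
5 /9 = 0.56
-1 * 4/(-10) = 2/5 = 0.40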